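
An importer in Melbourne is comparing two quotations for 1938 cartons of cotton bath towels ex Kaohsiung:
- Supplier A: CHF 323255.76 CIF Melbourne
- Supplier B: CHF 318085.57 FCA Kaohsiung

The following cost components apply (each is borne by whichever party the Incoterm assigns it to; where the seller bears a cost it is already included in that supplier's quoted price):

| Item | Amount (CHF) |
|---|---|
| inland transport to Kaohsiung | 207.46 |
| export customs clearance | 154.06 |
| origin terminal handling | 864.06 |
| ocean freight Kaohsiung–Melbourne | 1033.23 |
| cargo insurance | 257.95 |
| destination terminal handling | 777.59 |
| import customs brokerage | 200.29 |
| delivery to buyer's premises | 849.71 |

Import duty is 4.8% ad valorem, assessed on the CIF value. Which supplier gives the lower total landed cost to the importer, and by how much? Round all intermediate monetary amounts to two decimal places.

Supplier B is cheaper by CHF 3159.67

Supplier A (CIF):
The CIF price already equals the CIF value: 323255.76
Import duty = 323255.76 × 4.8% = 15516.28
Buyer bears (A): 777.59 + 200.29 + 849.71 = 1827.59
Landed cost (A) = invoice 323255.76 + 1827.59 + duty 15516.28 = 340599.63
Supplier B (FCA):
CIF value = FCA price + origin terminal + freight + insurance = 318085.57 + 864.06 + 1033.23 + 257.95 = 320240.81
Import duty = 320240.81 × 4.8% = 15371.56
Buyer bears (B): 864.06 + 1033.23 + 257.95 + 777.59 + 200.29 + 849.71 = 3982.83
Landed cost (B) = invoice 318085.57 + 3982.83 + duty 15371.56 = 337439.96
Difference = |340599.63 − 337439.96| = 3159.67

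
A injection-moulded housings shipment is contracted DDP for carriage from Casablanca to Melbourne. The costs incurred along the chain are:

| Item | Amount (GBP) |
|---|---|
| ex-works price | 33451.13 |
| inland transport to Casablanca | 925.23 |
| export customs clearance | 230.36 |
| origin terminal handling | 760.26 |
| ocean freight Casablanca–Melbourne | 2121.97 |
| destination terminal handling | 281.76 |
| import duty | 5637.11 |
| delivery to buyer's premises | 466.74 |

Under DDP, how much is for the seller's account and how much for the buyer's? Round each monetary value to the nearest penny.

Seller: GBP 43874.56; buyer: GBP 0.00

DDP: the seller bears all costs including import duty.
Seller's account: goods 33451.13 + inland to port 925.23 + export clearance 230.36 + origin terminal 760.26 + freight 2121.97 + destination terminal 281.76 + duty 5637.11 + delivery 466.74 = 43874.56
Buyer's account: 0.00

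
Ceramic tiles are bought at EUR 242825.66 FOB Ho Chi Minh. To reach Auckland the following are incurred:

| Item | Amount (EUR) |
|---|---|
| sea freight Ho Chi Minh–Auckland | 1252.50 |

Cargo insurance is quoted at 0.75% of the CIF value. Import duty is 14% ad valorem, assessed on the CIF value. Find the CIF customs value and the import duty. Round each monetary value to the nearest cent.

CIF value: EUR 245922.58; import duty: EUR 34429.16

Let C be the CIF value. C = FOB price + freight + 0.75% × C
C − 0.75% × C = 242825.66 + 1252.50
0.9925 × C = 244078.16
C = 244078.16 / 0.9925 = 245922.58
Insurance premium = 0.75% × 245922.58 = 1844.42
Import duty = 245922.58 × 14% = 34429.16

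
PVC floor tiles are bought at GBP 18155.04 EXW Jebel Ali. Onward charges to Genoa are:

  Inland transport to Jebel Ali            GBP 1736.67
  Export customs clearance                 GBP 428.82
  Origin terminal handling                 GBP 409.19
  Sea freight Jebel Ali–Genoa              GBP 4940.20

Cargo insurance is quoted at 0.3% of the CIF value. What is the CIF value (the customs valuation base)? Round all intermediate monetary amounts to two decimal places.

Let C be the CIF value. C = EXW price + pre-shipment costs + freight + 0.3% × C
C − 0.3% × C = 18155.04 + 1736.67 + 428.82 + 409.19 + 4940.20
0.997 × C = 25669.92
C = 25669.92 / 0.997 = 25747.16
Insurance premium = 0.3% × 25747.16 = 77.24

CIF value: GBP 25747.16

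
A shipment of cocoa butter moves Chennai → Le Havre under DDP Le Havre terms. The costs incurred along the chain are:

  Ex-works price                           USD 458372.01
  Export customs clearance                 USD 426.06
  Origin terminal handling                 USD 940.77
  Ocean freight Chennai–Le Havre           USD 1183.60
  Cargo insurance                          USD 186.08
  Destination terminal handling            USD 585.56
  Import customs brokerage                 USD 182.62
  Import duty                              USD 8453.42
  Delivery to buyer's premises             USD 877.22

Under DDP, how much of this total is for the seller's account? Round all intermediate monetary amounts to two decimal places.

DDP: the seller bears all costs including import duty.
Seller's account: goods 458372.01 + export clearance 426.06 + origin terminal 940.77 + freight 1183.60 + insurance 186.08 + destination terminal 585.56 + brokerage 182.62 + duty 8453.42 + delivery 877.22 = 471207.34
Buyer's account: 0.00

Seller's account: USD 471207.34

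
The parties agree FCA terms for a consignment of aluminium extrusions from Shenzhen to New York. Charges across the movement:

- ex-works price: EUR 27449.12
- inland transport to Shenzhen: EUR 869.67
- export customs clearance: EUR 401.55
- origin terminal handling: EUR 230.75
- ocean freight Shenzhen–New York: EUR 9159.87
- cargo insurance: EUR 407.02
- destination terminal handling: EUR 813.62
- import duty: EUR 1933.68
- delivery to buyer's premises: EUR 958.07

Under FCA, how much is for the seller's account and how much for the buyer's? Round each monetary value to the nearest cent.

FCA: the seller delivers export-cleared goods to the carrier; the buyer bears costs from that point.
Seller's account: goods 27449.12 + inland to port 869.67 + export clearance 401.55 = 28720.34
Buyer's account: origin terminal 230.75 + freight 9159.87 + insurance 407.02 + destination terminal 813.62 + duty 1933.68 + delivery 958.07 = 13503.01

Seller: EUR 28720.34; buyer: EUR 13503.01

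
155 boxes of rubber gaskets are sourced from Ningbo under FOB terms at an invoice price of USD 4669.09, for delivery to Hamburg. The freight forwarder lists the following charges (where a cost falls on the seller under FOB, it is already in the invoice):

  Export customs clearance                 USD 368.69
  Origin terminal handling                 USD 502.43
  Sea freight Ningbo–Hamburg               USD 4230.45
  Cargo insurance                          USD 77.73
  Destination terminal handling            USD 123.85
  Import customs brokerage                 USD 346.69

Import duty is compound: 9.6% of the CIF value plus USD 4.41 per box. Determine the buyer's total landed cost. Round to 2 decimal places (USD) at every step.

Total landed cost: USD 10993.18

FOB: the seller bears costs until goods are on board at the origin port; the buyer bears freight, insurance and all costs thereafter.
Already in the invoice (seller's account under FOB): export clearance, origin terminal — exclude.
CIF value = FOB price + freight + insurance = 4669.09 + 4230.45 + 77.73 = 8977.27
Ad valorem component: 8977.27 × 9.6% = 861.82
Specific component: 155 × 4.41 = 683.55
Import duty = 861.82 + 683.55 = 1545.37
Buyer bears: freight 4230.45 + insurance 77.73 + destination terminal 123.85 + brokerage 346.69 + duty 1545.37 = 6324.09
Landed cost = invoice 4669.09 + 6324.09 = 10993.18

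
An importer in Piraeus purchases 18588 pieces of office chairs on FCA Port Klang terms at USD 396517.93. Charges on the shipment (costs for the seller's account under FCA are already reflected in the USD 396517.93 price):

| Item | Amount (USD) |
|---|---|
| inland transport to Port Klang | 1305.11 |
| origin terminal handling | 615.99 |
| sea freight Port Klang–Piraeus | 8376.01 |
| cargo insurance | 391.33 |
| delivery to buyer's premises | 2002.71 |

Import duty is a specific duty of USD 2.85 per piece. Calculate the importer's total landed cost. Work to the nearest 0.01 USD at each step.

FCA: the seller delivers export-cleared goods to the carrier; the buyer bears costs from that point.
Already in the invoice (seller's account under FCA): inland to port — exclude.
CIF value = FCA price + origin terminal + freight + insurance = 396517.93 + 615.99 + 8376.01 + 391.33 = 405901.26
Import duty = 18588 × 2.85 = 52975.80
Buyer bears: origin terminal 615.99 + freight 8376.01 + insurance 391.33 + delivery 2002.71 + duty 52975.80 = 64361.84
Landed cost = invoice 396517.93 + 64361.84 = 460879.77

Total landed cost: USD 460879.77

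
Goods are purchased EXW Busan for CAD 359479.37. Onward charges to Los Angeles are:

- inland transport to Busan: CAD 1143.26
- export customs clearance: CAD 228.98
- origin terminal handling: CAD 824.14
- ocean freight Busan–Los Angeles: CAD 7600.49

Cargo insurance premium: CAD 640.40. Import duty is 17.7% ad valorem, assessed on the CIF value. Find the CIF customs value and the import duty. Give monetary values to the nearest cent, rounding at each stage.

CIF = EXW price + pre-shipment costs + freight + insurance
CIF = 359479.37 + 1143.26 + 228.98 + 824.14 + 7600.49 + 640.40 = 369916.64
Import duty = 369916.64 × 17.7% = 65475.25

CIF value: CAD 369916.64; import duty: CAD 65475.25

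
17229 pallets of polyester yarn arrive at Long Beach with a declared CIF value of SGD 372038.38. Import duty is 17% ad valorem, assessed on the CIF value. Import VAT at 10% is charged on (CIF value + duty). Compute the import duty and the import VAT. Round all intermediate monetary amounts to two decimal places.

Import duty: SGD 63246.52; import VAT: SGD 43528.49

Import duty = 372038.38 × 17% = 63246.52
VAT base = CIF + duty = 372038.38 + 63246.52 = 435284.90
Import VAT = 435284.90 × 10% = 43528.49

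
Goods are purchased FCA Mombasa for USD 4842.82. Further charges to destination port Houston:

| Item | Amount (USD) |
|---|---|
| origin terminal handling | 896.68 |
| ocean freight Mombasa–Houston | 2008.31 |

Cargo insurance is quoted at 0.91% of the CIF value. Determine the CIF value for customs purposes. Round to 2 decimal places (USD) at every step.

Let C be the CIF value. C = FCA price + pre-shipment costs + freight + 0.91% × C
C − 0.91% × C = 4842.82 + 896.68 + 2008.31
0.9909 × C = 7747.81
C = 7747.81 / 0.9909 = 7818.96
Insurance premium = 0.91% × 7818.96 = 71.15

CIF value: USD 7818.96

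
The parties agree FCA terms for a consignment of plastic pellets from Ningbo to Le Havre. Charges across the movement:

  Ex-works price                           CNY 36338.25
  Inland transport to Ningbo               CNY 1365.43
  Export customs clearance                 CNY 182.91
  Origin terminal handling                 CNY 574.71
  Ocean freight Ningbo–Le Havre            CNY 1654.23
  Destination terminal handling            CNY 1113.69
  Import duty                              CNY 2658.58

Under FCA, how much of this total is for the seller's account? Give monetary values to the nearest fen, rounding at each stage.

Seller's account: CNY 37886.59

FCA: the seller delivers export-cleared goods to the carrier; the buyer bears costs from that point.
Seller's account: goods 36338.25 + inland to port 1365.43 + export clearance 182.91 = 37886.59
Buyer's account: origin terminal 574.71 + freight 1654.23 + destination terminal 1113.69 + duty 2658.58 = 6001.21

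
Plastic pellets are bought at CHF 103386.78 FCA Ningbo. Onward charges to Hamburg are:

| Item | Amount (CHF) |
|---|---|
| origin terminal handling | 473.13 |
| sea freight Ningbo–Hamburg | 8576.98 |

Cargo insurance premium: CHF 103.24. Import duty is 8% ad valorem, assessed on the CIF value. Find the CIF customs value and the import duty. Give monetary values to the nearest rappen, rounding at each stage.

CIF value: CHF 112540.13; import duty: CHF 9003.21

CIF = FCA price + pre-shipment costs + freight + insurance
CIF = 103386.78 + 473.13 + 8576.98 + 103.24 = 112540.13
Import duty = 112540.13 × 8% = 9003.21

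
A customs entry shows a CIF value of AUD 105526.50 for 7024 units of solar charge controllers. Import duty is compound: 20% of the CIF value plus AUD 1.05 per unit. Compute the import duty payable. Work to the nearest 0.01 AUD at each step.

Import duty: AUD 28480.50

Ad valorem component: 105526.50 × 20% = 21105.30
Specific component: 7024 × 1.05 = 7375.20
Import duty = 21105.30 + 7375.20 = 28480.50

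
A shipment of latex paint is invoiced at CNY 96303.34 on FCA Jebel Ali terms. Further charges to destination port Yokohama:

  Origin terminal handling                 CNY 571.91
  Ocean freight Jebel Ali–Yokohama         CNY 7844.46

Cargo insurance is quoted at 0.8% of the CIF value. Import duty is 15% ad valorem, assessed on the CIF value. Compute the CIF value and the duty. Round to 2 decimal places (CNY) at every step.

CIF value: CNY 105564.22; import duty: CNY 15834.63

Let C be the CIF value. C = FCA price + pre-shipment costs + freight + 0.8% × C
C − 0.8% × C = 96303.34 + 571.91 + 7844.46
0.992 × C = 104719.71
C = 104719.71 / 0.992 = 105564.22
Insurance premium = 0.8% × 105564.22 = 844.51
Import duty = 105564.22 × 15% = 15834.63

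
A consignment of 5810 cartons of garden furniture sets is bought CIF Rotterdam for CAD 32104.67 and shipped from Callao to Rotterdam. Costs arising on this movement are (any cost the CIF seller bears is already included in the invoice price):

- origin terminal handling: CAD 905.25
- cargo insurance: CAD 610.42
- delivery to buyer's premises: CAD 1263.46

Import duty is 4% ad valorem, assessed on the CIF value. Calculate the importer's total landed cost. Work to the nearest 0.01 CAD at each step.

CIF: the seller pays costs through ocean freight and marine insurance to the destination port.
Already in the invoice (seller's account under CIF): origin terminal, insurance — exclude.
The CIF price already equals the CIF value: 32104.67
Import duty = 32104.67 × 4% = 1284.19
Buyer bears: delivery 1263.46 + duty 1284.19 = 2547.65
Landed cost = invoice 32104.67 + 2547.65 = 34652.32

Total landed cost: CAD 34652.32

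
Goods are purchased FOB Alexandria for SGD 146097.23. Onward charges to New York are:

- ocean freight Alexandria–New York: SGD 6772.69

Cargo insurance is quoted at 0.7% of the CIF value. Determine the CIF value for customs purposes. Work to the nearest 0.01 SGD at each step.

CIF value: SGD 153947.55

Let C be the CIF value. C = FOB price + freight + 0.7% × C
C − 0.7% × C = 146097.23 + 6772.69
0.993 × C = 152869.92
C = 152869.92 / 0.993 = 153947.55
Insurance premium = 0.7% × 153947.55 = 1077.63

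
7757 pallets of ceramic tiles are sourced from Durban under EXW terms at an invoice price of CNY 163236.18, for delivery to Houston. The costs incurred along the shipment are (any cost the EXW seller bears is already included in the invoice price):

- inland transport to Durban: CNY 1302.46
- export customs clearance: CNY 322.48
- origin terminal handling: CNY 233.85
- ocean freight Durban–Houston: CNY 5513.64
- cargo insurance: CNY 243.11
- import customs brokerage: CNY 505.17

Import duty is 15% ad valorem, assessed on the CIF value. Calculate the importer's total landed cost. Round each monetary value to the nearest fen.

EXW: the seller makes goods available at their premises; the buyer bears all onward costs.
CIF value = EXW price + inland to port + export clearance + origin terminal + freight + insurance = 163236.18 + 1302.46 + 322.48 + 233.85 + 5513.64 + 243.11 = 170851.72
Import duty = 170851.72 × 15% = 25627.76
Buyer bears: inland to port 1302.46 + export clearance 322.48 + origin terminal 233.85 + freight 5513.64 + insurance 243.11 + brokerage 505.17 + duty 25627.76 = 33748.47
Landed cost = invoice 163236.18 + 33748.47 = 196984.65

Total landed cost: CNY 196984.65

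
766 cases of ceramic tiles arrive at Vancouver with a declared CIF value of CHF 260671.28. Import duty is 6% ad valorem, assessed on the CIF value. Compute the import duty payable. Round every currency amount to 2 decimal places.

Import duty = 260671.28 × 6% = 15640.28

Import duty: CHF 15640.28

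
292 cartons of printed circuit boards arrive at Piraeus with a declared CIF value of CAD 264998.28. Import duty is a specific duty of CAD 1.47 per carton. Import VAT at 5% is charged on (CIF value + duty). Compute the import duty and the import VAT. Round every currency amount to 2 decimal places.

Import duty = 292 × 1.47 = 429.24
VAT base = CIF + duty = 264998.28 + 429.24 = 265427.52
Import VAT = 265427.52 × 5% = 13271.38

Import duty: CAD 429.24; import VAT: CAD 13271.38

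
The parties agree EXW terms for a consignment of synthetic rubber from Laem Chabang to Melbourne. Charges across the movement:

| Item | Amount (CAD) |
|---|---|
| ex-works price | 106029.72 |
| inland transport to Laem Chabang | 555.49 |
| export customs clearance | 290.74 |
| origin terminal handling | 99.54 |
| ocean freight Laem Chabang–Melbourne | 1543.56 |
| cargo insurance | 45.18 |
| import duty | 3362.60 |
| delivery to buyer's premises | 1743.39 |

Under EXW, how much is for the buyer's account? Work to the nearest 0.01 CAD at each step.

Buyer's account: CAD 7640.50

EXW: the seller makes goods available at their premises; the buyer bears all onward costs.
Seller's account: goods 106029.72 = 106029.72
Buyer's account: inland to port 555.49 + export clearance 290.74 + origin terminal 99.54 + freight 1543.56 + insurance 45.18 + duty 3362.60 + delivery 1743.39 = 7640.50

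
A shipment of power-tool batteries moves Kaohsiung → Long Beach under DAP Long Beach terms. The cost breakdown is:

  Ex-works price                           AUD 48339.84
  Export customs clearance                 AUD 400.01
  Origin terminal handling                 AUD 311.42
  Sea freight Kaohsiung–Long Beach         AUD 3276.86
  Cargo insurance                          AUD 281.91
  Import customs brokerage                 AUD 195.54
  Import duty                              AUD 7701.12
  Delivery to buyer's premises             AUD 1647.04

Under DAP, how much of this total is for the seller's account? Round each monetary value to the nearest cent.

Seller's account: AUD 54257.08

DAP: the seller bears all costs to the named destination except import duty and clearance.
Seller's account: goods 48339.84 + export clearance 400.01 + origin terminal 311.42 + freight 3276.86 + insurance 281.91 + delivery 1647.04 = 54257.08
Buyer's account: brokerage 195.54 + duty 7701.12 = 7896.66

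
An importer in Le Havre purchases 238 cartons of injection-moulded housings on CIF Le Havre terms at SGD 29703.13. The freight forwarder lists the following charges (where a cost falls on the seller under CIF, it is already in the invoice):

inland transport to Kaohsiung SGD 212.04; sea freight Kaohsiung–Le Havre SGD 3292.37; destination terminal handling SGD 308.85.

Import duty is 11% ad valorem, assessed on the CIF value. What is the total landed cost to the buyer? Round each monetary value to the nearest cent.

Total landed cost: SGD 33279.32

CIF: the seller pays costs through ocean freight and marine insurance to the destination port.
Already in the invoice (seller's account under CIF): inland to port, freight — exclude.
The CIF price already equals the CIF value: 29703.13
Import duty = 29703.13 × 11% = 3267.34
Buyer bears: destination terminal 308.85 + duty 3267.34 = 3576.19
Landed cost = invoice 29703.13 + 3576.19 = 33279.32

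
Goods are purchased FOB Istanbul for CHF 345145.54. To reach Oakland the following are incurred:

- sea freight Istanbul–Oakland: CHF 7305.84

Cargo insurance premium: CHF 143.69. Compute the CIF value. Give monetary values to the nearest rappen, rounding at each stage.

CIF value: CHF 352595.07

CIF = FOB price + freight + insurance
CIF = 345145.54 + 7305.84 + 143.69 = 352595.07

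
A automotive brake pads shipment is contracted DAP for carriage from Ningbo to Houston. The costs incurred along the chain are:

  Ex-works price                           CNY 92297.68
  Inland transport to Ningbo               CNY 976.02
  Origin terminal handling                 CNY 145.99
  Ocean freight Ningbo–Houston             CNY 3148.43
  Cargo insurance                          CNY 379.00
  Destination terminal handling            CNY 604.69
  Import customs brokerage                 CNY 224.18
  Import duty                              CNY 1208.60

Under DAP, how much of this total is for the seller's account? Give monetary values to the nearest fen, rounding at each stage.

Seller's account: CNY 97551.81

DAP: the seller bears all costs to the named destination except import duty and clearance.
Seller's account: goods 92297.68 + inland to port 976.02 + origin terminal 145.99 + freight 3148.43 + insurance 379.00 + destination terminal 604.69 = 97551.81
Buyer's account: brokerage 224.18 + duty 1208.60 = 1432.78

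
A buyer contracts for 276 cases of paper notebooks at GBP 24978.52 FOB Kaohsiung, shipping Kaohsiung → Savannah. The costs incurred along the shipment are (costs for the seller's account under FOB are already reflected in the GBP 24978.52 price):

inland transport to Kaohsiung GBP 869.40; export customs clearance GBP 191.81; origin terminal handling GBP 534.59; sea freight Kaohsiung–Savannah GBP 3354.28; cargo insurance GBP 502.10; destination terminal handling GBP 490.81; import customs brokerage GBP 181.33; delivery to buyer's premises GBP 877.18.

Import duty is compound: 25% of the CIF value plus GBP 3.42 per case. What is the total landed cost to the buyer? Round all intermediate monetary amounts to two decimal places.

FOB: the seller bears costs until goods are on board at the origin port; the buyer bears freight, insurance and all costs thereafter.
Already in the invoice (seller's account under FOB): inland to port, export clearance, origin terminal — exclude.
CIF value = FOB price + freight + insurance = 24978.52 + 3354.28 + 502.10 = 28834.90
Ad valorem component: 28834.90 × 25% = 7208.73
Specific component: 276 × 3.42 = 943.92
Import duty = 7208.73 + 943.92 = 8152.65
Buyer bears: freight 3354.28 + insurance 502.10 + destination terminal 490.81 + brokerage 181.33 + delivery 877.18 + duty 8152.65 = 13558.35
Landed cost = invoice 24978.52 + 13558.35 = 38536.87

Total landed cost: GBP 38536.87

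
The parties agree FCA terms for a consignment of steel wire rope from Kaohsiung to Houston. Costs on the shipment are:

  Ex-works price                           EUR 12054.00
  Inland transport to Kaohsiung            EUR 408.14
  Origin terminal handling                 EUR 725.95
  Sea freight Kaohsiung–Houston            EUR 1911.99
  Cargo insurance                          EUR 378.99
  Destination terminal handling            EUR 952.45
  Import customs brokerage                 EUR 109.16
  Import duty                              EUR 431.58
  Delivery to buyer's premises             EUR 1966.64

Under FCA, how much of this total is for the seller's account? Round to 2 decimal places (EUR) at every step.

FCA: the seller delivers export-cleared goods to the carrier; the buyer bears costs from that point.
Seller's account: goods 12054.00 + inland to port 408.14 = 12462.14
Buyer's account: origin terminal 725.95 + freight 1911.99 + insurance 378.99 + destination terminal 952.45 + brokerage 109.16 + duty 431.58 + delivery 1966.64 = 6476.76

Seller's account: EUR 12462.14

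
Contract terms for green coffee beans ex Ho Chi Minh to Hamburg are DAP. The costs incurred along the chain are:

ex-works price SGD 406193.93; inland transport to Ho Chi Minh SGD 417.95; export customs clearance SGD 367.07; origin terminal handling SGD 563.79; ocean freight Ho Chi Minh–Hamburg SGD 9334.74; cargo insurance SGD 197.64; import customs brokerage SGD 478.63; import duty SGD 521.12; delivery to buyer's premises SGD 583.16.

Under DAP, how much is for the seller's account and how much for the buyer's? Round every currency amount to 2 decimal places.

DAP: the seller bears all costs to the named destination except import duty and clearance.
Seller's account: goods 406193.93 + inland to port 417.95 + export clearance 367.07 + origin terminal 563.79 + freight 9334.74 + insurance 197.64 + delivery 583.16 = 417658.28
Buyer's account: brokerage 478.63 + duty 521.12 = 999.75

Seller: SGD 417658.28; buyer: SGD 999.75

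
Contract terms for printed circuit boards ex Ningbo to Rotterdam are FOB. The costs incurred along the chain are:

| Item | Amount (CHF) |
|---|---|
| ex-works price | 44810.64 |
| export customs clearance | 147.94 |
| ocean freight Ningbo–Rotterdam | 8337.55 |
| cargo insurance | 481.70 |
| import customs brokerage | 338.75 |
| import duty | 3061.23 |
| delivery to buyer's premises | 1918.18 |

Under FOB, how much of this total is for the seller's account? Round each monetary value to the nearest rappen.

Seller's account: CHF 44958.58

FOB: the seller bears costs until goods are on board at the origin port; the buyer bears freight, insurance and all costs thereafter.
Seller's account: goods 44810.64 + export clearance 147.94 = 44958.58
Buyer's account: freight 8337.55 + insurance 481.70 + brokerage 338.75 + duty 3061.23 + delivery 1918.18 = 14137.41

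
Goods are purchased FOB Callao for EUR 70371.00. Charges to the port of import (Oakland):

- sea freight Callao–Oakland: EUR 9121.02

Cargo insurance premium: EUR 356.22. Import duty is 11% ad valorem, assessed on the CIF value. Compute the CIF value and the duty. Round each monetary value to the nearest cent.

CIF = FOB price + freight + insurance
CIF = 70371.00 + 9121.02 + 356.22 = 79848.24
Import duty = 79848.24 × 11% = 8783.31

CIF value: EUR 79848.24; import duty: EUR 8783.31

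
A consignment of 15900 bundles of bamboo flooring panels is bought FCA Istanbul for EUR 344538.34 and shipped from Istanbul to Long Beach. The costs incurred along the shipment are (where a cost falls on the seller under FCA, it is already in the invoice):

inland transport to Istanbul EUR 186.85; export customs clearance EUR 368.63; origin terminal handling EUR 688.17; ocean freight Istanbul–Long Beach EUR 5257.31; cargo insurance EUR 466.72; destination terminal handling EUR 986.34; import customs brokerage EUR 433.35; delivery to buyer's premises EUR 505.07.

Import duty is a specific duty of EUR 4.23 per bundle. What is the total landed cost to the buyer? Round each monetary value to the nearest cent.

FCA: the seller delivers export-cleared goods to the carrier; the buyer bears costs from that point.
Already in the invoice (seller's account under FCA): inland to port, export clearance — exclude.
CIF value = FCA price + origin terminal + freight + insurance = 344538.34 + 688.17 + 5257.31 + 466.72 = 350950.54
Import duty = 15900 × 4.23 = 67257.00
Buyer bears: origin terminal 688.17 + freight 5257.31 + insurance 466.72 + destination terminal 986.34 + brokerage 433.35 + delivery 505.07 + duty 67257.00 = 75593.96
Landed cost = invoice 344538.34 + 75593.96 = 420132.30

Total landed cost: EUR 420132.30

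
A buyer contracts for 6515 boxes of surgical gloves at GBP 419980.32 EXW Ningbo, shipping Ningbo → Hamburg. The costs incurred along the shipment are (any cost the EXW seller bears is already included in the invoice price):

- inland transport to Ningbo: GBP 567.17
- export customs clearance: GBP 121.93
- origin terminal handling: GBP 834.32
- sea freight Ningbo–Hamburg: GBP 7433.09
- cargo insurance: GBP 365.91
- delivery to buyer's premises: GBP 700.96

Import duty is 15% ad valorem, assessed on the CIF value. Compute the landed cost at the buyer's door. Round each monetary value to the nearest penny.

Total landed cost: GBP 494399.11

EXW: the seller makes goods available at their premises; the buyer bears all onward costs.
CIF value = EXW price + inland to port + export clearance + origin terminal + freight + insurance = 419980.32 + 567.17 + 121.93 + 834.32 + 7433.09 + 365.91 = 429302.74
Import duty = 429302.74 × 15% = 64395.41
Buyer bears: inland to port 567.17 + export clearance 121.93 + origin terminal 834.32 + freight 7433.09 + insurance 365.91 + delivery 700.96 + duty 64395.41 = 74418.79
Landed cost = invoice 419980.32 + 74418.79 = 494399.11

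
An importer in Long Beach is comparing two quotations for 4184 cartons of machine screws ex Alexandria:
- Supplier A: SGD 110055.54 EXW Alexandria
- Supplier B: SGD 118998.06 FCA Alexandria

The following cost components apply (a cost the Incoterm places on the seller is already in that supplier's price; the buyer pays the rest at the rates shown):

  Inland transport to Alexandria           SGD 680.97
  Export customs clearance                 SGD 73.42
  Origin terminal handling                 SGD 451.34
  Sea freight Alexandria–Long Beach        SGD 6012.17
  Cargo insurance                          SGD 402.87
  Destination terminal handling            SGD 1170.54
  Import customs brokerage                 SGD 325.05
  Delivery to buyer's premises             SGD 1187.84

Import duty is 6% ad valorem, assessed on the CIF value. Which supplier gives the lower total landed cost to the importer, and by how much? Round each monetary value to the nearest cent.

Supplier A is cheaper by SGD 8679.42

Supplier A (EXW):
CIF value = EXW price + inland to port + export clearance + origin terminal + freight + insurance = 110055.54 + 680.97 + 73.42 + 451.34 + 6012.17 + 402.87 = 117676.31
Import duty = 117676.31 × 6% = 7060.58
Buyer bears (A): 680.97 + 73.42 + 451.34 + 6012.17 + 402.87 + 1170.54 + 325.05 + 1187.84 = 10304.20
Landed cost (A) = invoice 110055.54 + 10304.20 + duty 7060.58 = 127420.32
Supplier B (FCA):
CIF value = FCA price + origin terminal + freight + insurance = 118998.06 + 451.34 + 6012.17 + 402.87 = 125864.44
Import duty = 125864.44 × 6% = 7551.87
Buyer bears (B): 451.34 + 6012.17 + 402.87 + 1170.54 + 325.05 + 1187.84 = 9549.81
Landed cost (B) = invoice 118998.06 + 9549.81 + duty 7551.87 = 136099.74
Difference = |127420.32 − 136099.74| = 8679.42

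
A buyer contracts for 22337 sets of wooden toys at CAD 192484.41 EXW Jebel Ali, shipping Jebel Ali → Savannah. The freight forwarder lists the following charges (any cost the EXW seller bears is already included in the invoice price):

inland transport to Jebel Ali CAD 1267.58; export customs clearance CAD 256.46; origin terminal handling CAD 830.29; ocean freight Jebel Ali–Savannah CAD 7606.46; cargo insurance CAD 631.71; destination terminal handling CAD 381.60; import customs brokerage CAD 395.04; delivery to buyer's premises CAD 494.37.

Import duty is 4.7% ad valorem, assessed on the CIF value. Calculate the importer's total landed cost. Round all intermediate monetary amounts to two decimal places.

EXW: the seller makes goods available at their premises; the buyer bears all onward costs.
CIF value = EXW price + inland to port + export clearance + origin terminal + freight + insurance = 192484.41 + 1267.58 + 256.46 + 830.29 + 7606.46 + 631.71 = 203076.91
Import duty = 203076.91 × 4.7% = 9544.61
Buyer bears: inland to port 1267.58 + export clearance 256.46 + origin terminal 830.29 + freight 7606.46 + insurance 631.71 + destination terminal 381.60 + brokerage 395.04 + delivery 494.37 + duty 9544.61 = 21408.12
Landed cost = invoice 192484.41 + 21408.12 = 213892.53

Total landed cost: CAD 213892.53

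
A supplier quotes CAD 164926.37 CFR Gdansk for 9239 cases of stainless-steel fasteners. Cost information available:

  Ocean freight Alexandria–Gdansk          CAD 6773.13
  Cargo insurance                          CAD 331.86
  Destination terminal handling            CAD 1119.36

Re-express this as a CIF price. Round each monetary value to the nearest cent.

CIF price: CAD 165258.23

Not relevant to the conversion: freight — on the seller under both CFR and CIF; already in the CFR price and stays in the CIF price. destination terminal — on the buyer under both terms; not part of either seller's price.
From CFR to CIF, the seller additionally bears: insurance.
CIF price = 164926.37 + 331.86 = 165258.23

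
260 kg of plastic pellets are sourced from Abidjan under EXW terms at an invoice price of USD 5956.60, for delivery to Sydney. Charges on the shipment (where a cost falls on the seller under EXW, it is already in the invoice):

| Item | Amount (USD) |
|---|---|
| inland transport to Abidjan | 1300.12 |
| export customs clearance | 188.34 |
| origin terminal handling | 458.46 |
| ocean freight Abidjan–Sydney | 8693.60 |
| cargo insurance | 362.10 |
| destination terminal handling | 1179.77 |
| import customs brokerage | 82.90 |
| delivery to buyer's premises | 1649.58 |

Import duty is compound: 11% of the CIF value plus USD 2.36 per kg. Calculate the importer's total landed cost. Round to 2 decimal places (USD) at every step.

EXW: the seller makes goods available at their premises; the buyer bears all onward costs.
CIF value = EXW price + inland to port + export clearance + origin terminal + freight + insurance = 5956.60 + 1300.12 + 188.34 + 458.46 + 8693.60 + 362.10 = 16959.22
Ad valorem component: 16959.22 × 11% = 1865.51
Specific component: 260 × 2.36 = 613.60
Import duty = 1865.51 + 613.60 = 2479.11
Buyer bears: inland to port 1300.12 + export clearance 188.34 + origin terminal 458.46 + freight 8693.60 + insurance 362.10 + destination terminal 1179.77 + brokerage 82.90 + delivery 1649.58 + duty 2479.11 = 16393.98
Landed cost = invoice 5956.60 + 16393.98 = 22350.58

Total landed cost: USD 22350.58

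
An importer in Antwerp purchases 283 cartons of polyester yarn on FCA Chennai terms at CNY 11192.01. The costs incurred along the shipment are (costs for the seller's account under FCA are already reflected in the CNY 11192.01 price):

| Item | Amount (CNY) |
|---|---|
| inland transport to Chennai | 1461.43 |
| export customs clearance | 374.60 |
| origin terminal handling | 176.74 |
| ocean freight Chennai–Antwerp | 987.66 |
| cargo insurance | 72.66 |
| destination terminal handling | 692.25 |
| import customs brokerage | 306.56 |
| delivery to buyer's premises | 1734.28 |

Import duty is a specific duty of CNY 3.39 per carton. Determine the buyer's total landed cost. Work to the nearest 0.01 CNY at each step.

FCA: the seller delivers export-cleared goods to the carrier; the buyer bears costs from that point.
Already in the invoice (seller's account under FCA): inland to port, export clearance — exclude.
CIF value = FCA price + origin terminal + freight + insurance = 11192.01 + 176.74 + 987.66 + 72.66 = 12429.07
Import duty = 283 × 3.39 = 959.37
Buyer bears: origin terminal 176.74 + freight 987.66 + insurance 72.66 + destination terminal 692.25 + brokerage 306.56 + delivery 1734.28 + duty 959.37 = 4929.52
Landed cost = invoice 11192.01 + 4929.52 = 16121.53

Total landed cost: CNY 16121.53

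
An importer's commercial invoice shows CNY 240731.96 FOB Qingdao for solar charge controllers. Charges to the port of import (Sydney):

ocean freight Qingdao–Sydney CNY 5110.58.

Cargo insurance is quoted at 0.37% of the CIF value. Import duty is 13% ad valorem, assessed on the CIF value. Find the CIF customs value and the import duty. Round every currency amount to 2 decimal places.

CIF value: CNY 246755.54; import duty: CNY 32078.22

Let C be the CIF value. C = FOB price + freight + 0.37% × C
C − 0.37% × C = 240731.96 + 5110.58
0.9963 × C = 245842.54
C = 245842.54 / 0.9963 = 246755.54
Insurance premium = 0.37% × 246755.54 = 913.00
Import duty = 246755.54 × 13% = 32078.22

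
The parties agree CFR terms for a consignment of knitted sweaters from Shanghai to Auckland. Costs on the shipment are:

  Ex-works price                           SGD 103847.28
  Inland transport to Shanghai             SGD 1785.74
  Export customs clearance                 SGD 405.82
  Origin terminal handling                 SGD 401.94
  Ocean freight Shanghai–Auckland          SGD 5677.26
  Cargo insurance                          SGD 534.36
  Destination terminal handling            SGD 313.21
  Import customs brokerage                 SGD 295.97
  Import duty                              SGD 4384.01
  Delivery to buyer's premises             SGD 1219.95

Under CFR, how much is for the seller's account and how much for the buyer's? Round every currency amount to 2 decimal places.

Seller: SGD 112118.04; buyer: SGD 6747.50

CFR: the seller pays costs through ocean freight to the destination port, but not insurance.
Seller's account: goods 103847.28 + inland to port 1785.74 + export clearance 405.82 + origin terminal 401.94 + freight 5677.26 = 112118.04
Buyer's account: insurance 534.36 + destination terminal 313.21 + brokerage 295.97 + duty 4384.01 + delivery 1219.95 = 6747.50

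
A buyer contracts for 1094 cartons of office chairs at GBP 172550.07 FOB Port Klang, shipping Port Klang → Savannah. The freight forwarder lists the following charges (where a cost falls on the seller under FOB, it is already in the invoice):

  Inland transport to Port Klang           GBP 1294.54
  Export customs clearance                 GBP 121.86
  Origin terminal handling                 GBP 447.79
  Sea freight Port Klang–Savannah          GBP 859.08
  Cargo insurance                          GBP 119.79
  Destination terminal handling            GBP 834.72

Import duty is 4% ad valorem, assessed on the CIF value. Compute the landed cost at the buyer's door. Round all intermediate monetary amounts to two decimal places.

Total landed cost: GBP 181304.82

FOB: the seller bears costs until goods are on board at the origin port; the buyer bears freight, insurance and all costs thereafter.
Already in the invoice (seller's account under FOB): inland to port, export clearance, origin terminal — exclude.
CIF value = FOB price + freight + insurance = 172550.07 + 859.08 + 119.79 = 173528.94
Import duty = 173528.94 × 4% = 6941.16
Buyer bears: freight 859.08 + insurance 119.79 + destination terminal 834.72 + duty 6941.16 = 8754.75
Landed cost = invoice 172550.07 + 8754.75 = 181304.82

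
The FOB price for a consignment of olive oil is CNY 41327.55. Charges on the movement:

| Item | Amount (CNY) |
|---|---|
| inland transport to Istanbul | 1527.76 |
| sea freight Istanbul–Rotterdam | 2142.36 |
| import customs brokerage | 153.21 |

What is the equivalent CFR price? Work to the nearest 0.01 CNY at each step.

Not relevant to the conversion: inland to port — on the seller under both FOB and CFR; already in the FOB price and stays in the CFR price. brokerage — on the buyer under both terms; not part of either seller's price.
From FOB to CFR, the seller additionally bears: freight.
CFR price = 41327.55 + 2142.36 = 43469.91

CFR price: CNY 43469.91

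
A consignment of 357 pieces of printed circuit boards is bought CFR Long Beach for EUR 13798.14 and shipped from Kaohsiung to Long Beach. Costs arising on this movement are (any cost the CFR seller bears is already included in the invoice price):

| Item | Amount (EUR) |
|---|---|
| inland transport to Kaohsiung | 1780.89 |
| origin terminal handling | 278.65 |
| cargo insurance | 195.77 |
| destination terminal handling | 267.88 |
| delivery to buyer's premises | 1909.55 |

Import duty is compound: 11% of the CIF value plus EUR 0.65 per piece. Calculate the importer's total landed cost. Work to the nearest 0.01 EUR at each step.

CFR: the seller pays costs through ocean freight to the destination port, but not insurance.
Already in the invoice (seller's account under CFR): inland to port, origin terminal — exclude.
CIF value = CFR price + insurance = 13798.14 + 195.77 = 13993.91
Ad valorem component: 13993.91 × 11% = 1539.33
Specific component: 357 × 0.65 = 232.05
Import duty = 1539.33 + 232.05 = 1771.38
Buyer bears: insurance 195.77 + destination terminal 267.88 + delivery 1909.55 + duty 1771.38 = 4144.58
Landed cost = invoice 13798.14 + 4144.58 = 17942.72

Total landed cost: EUR 17942.72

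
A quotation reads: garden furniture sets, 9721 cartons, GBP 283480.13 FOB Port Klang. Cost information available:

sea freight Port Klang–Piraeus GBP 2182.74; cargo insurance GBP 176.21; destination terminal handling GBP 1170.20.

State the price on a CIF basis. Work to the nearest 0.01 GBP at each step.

Not relevant to the conversion: destination terminal — on the buyer under both terms; not part of either seller's price.
From FOB to CIF, the seller additionally bears: freight, insurance.
CIF price = 283480.13 + 2182.74 + 176.21 = 285839.08

CIF price: GBP 285839.08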